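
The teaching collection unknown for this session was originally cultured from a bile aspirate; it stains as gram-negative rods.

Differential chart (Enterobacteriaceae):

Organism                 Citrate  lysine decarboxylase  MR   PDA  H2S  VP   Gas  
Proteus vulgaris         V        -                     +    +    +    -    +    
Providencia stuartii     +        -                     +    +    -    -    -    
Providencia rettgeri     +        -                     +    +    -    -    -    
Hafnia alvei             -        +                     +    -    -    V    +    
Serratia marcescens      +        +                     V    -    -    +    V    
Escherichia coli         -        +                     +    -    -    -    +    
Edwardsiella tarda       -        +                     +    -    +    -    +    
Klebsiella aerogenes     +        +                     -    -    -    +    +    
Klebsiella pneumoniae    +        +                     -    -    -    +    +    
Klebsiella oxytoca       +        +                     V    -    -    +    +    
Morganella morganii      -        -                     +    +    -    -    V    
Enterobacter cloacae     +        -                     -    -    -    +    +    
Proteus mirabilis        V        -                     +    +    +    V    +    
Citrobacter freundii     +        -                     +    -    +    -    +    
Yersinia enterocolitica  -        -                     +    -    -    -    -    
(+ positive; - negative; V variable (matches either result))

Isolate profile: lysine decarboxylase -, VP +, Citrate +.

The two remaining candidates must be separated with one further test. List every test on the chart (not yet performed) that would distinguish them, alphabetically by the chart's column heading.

H2S, MR, PDA

VP +: excludes 8 organisms — 7 left.
Citrate +: excludes Hafnia alvei — 6 left.
lysine decarboxylase -: excludes Serratia marcescens, Klebsiella aerogenes, Klebsiella pneumoniae, Klebsiella oxytoca — 2 left.
Two candidates remain: Enterobacter cloacae and Proteus mirabilis.
  MR: Enterobacter cloacae -, Proteus mirabilis + — discriminates.
  PDA: Enterobacter cloacae -, Proteus mirabilis + — discriminates.
  H2S: Enterobacter cloacae -, Proteus mirabilis + — discriminates.
  Gas: + vs + — same for both, does not separate.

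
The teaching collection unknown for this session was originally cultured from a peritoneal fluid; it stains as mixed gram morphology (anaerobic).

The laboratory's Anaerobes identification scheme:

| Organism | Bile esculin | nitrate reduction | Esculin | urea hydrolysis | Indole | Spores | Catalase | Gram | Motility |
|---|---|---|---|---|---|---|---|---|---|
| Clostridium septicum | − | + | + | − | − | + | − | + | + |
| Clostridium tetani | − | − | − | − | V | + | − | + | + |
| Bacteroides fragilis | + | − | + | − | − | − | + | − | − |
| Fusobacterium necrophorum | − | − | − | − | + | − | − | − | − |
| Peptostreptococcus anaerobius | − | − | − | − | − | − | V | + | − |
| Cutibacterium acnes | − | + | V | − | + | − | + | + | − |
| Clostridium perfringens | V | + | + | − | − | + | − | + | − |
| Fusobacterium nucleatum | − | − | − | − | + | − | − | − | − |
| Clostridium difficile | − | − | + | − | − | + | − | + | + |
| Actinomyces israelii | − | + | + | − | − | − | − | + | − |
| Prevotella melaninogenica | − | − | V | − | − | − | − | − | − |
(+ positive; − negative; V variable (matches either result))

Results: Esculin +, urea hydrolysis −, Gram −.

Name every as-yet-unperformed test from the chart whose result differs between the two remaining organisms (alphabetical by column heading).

Bile esculin, Catalase

Gram −: excludes 7 organisms — 4 left.
Esculin +: excludes Fusobacterium necrophorum, Fusobacterium nucleatum — 2 left.
urea hydrolysis −: all 2 remaining candidates are consistent.
Two candidates remain: Bacteroides fragilis and Prevotella melaninogenica.
  Bile esculin: Bacteroides fragilis +, Prevotella melaninogenica − — discriminates.
  nitrate reduction: − vs − — same for both, does not separate.
  Indole: − vs − — same for both, does not separate.
  Spores: − vs − — same for both, does not separate.
  Catalase: Bacteroides fragilis +, Prevotella melaninogenica − — discriminates.
  Motility: − vs − — same for both, does not separate.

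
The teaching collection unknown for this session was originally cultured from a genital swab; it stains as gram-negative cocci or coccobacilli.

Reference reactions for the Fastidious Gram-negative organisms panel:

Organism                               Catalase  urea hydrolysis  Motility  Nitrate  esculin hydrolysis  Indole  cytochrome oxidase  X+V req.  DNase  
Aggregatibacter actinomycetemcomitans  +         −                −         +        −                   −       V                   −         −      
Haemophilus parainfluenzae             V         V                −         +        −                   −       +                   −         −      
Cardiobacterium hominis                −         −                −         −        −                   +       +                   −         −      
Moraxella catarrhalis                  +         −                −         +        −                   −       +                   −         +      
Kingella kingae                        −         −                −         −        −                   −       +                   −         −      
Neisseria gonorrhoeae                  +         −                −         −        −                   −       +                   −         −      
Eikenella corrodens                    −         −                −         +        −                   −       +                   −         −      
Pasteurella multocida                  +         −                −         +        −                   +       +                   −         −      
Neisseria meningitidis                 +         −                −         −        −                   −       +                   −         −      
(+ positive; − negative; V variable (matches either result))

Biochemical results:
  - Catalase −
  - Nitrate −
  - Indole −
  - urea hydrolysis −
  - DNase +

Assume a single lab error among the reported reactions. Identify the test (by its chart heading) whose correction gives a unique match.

DNase

As reported, no row in the chart matches all 5 reactions.
Reversing Catalase → still no organism matches.
Reversing Nitrate → still no organism matches.
Reversing Indole → still no organism matches.
Reversing DNase (to −) → unique match: Kingella kingae.
Reversing urea hydrolysis → still no organism matches.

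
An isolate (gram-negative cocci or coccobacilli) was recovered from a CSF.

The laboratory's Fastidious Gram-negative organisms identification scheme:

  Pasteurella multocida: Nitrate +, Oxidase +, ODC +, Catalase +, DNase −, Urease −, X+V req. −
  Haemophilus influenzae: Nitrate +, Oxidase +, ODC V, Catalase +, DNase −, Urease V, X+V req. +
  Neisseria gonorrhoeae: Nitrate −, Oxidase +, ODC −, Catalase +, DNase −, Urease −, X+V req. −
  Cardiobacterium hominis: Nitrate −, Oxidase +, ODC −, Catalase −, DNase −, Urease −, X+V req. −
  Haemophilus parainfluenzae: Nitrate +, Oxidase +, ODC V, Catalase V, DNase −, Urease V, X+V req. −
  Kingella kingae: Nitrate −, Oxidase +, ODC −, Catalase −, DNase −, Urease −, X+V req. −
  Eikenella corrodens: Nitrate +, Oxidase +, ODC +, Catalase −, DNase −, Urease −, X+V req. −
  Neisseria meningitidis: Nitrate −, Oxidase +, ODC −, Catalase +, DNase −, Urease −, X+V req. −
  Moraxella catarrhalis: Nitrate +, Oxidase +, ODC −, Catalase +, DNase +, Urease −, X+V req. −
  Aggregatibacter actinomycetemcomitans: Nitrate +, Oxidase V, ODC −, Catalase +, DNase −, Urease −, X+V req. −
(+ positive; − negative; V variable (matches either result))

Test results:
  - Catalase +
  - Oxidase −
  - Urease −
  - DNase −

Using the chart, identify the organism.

Aggregatibacter actinomycetemcomitans

Oxidase −: excludes 9 organisms — 1 left.
Catalase +: the one remaining candidate is consistent.
DNase −: the one remaining candidate is consistent.
Urease −: the one remaining candidate is consistent.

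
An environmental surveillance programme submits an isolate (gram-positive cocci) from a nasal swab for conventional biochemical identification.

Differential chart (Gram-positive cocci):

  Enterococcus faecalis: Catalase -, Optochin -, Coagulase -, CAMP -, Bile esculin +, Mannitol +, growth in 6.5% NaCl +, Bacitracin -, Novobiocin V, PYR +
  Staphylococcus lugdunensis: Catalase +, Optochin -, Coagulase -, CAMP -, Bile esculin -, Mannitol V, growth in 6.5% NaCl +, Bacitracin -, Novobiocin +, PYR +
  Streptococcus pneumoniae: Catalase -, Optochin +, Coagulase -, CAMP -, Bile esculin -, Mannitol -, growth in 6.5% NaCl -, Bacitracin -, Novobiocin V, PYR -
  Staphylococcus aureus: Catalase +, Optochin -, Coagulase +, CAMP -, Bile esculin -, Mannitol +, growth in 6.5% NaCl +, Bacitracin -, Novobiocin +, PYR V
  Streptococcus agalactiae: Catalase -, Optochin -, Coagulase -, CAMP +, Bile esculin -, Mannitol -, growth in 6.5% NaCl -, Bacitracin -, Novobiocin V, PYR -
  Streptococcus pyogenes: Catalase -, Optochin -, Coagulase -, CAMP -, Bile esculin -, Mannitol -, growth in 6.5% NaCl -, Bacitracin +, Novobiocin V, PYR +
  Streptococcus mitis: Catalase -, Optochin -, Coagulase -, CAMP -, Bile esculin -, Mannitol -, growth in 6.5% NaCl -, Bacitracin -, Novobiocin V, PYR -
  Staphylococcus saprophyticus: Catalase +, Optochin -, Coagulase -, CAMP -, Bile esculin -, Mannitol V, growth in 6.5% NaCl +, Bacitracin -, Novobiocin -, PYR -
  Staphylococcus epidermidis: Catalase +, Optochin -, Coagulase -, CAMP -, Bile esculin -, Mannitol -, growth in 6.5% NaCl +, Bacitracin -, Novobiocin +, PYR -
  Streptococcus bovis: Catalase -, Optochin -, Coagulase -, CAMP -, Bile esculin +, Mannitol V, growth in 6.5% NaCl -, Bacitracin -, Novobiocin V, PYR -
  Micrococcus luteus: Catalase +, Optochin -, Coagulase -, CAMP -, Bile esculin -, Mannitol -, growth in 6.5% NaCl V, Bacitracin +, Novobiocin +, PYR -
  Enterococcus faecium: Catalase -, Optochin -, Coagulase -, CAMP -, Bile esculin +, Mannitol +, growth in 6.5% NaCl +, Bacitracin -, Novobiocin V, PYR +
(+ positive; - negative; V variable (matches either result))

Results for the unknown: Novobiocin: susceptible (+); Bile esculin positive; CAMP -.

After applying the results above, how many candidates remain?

3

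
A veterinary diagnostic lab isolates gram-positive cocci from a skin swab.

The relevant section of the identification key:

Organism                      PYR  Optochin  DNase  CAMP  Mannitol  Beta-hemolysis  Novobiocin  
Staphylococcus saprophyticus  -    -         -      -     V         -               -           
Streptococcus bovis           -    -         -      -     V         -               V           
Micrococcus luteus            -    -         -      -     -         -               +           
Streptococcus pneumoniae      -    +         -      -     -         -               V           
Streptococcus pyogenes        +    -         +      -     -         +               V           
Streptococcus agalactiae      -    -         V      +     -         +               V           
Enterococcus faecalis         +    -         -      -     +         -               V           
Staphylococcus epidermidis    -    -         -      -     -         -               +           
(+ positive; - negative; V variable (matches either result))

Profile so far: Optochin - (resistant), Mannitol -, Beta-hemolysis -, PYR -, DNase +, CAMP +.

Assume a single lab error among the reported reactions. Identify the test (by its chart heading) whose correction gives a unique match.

As reported, no row in the chart matches all 6 reactions.
Reversing Mannitol → still no organism matches.
Reversing PYR → still no organism matches.
Reversing Beta-hemolysis (to +) → unique match: Streptococcus agalactiae.
Reversing DNase → still no organism matches.
Reversing CAMP → still no organism matches.
Reversing Optochin → still no organism matches.

Beta-hemolysis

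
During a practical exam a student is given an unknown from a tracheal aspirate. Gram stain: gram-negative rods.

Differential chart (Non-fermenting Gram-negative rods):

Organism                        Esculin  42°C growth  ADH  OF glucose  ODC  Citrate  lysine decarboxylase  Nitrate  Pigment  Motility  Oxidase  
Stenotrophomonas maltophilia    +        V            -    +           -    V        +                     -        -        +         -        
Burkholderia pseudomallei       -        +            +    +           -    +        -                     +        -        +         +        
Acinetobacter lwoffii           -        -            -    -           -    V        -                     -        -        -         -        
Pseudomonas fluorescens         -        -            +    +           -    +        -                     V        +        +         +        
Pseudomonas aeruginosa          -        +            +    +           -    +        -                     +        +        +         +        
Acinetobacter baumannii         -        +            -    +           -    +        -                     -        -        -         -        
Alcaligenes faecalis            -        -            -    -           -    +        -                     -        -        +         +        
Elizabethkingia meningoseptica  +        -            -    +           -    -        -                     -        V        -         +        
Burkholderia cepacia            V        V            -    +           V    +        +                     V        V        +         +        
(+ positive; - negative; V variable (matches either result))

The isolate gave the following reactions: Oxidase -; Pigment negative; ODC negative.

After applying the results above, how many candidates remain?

3

Pigment -: excludes Pseudomonas fluorescens, Pseudomonas aeruginosa — 7 left.
Oxidase -: excludes Burkholderia pseudomallei, Alcaligenes faecalis, Elizabethkingia meningoseptica, Burkholderia cepacia — 3 left.
ODC -: all 3 remaining candidates are consistent.
Still consistent: Acinetobacter baumannii, Acinetobacter lwoffii, Stenotrophomonas maltophilia.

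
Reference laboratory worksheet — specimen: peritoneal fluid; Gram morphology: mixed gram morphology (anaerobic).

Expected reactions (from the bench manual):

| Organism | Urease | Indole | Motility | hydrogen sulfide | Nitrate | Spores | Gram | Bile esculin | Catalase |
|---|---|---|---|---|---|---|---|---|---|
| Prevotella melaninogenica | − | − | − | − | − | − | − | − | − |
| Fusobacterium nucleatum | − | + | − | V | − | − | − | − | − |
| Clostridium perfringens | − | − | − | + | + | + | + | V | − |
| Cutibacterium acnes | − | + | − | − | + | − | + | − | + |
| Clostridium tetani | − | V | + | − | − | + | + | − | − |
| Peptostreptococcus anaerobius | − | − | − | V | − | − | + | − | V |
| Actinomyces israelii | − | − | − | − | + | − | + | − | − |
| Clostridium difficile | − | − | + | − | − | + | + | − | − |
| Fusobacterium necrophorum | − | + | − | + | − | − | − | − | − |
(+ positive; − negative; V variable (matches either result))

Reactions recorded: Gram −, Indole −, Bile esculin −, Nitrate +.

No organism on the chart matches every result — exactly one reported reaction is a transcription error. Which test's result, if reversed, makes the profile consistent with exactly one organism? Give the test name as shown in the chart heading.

Nitrate

As reported, no row in the chart matches all 4 reactions.
Reversing Bile esculin → still no organism matches.
Reversing Indole → still no organism matches.
Reversing Gram → 2 organisms match (not unique).
Reversing Nitrate (to −) → unique match: Prevotella melaninogenica.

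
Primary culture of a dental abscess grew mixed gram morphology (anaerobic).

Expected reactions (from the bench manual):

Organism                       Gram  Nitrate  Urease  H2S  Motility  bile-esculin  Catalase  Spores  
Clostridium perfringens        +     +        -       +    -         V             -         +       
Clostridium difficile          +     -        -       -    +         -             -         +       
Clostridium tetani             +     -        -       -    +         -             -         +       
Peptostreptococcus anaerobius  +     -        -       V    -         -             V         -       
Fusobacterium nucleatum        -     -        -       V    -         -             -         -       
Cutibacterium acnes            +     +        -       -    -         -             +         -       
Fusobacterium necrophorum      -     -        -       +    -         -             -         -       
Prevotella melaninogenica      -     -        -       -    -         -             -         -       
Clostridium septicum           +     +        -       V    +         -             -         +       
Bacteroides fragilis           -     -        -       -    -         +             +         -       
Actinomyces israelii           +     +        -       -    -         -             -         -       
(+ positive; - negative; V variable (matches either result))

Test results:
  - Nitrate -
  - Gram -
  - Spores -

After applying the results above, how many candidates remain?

4

Gram -: excludes 7 organisms — 4 left.
Nitrate -: all 4 remaining candidates are consistent.
Spores -: all 4 remaining candidates are consistent.
Still consistent: Bacteroides fragilis, Fusobacterium necrophorum, Fusobacterium nucleatum, Prevotella melaninogenica.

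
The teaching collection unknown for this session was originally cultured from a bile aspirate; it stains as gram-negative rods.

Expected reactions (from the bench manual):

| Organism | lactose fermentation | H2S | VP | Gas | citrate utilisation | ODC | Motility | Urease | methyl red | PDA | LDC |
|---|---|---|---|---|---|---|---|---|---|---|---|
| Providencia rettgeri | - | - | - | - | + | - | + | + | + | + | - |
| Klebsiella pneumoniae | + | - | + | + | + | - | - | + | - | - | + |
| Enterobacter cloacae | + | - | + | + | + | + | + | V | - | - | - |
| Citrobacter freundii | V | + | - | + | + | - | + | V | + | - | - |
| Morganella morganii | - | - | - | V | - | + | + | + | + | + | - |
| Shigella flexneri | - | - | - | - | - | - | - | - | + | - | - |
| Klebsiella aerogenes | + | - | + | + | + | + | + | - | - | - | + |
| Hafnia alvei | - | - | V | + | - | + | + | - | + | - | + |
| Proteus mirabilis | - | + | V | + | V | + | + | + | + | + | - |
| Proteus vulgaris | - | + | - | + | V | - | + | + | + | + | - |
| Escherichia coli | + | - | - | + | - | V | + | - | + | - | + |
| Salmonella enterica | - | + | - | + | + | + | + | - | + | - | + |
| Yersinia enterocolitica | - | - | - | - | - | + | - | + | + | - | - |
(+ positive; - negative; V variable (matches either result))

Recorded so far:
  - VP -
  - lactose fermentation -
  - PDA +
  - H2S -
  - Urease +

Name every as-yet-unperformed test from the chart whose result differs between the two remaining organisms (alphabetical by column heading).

citrate utilisation, ODC

PDA +: excludes 9 organisms — 4 left.
VP -: all 4 remaining candidates are consistent.
Urease +: all 4 remaining candidates are consistent.
lactose fermentation -: all 4 remaining candidates are consistent.
H2S -: excludes Proteus mirabilis, Proteus vulgaris — 2 left.
Two candidates remain: Morganella morganii and Providencia rettgeri.
  Gas: V vs - — variable for at least one, does not separate.
  citrate utilisation: Morganella morganii -, Providencia rettgeri + — discriminates.
  ODC: Morganella morganii +, Providencia rettgeri - — discriminates.
  Motility: + vs + — same for both, does not separate.
  methyl red: + vs + — same for both, does not separate.
  LDC: - vs - — same for both, does not separate.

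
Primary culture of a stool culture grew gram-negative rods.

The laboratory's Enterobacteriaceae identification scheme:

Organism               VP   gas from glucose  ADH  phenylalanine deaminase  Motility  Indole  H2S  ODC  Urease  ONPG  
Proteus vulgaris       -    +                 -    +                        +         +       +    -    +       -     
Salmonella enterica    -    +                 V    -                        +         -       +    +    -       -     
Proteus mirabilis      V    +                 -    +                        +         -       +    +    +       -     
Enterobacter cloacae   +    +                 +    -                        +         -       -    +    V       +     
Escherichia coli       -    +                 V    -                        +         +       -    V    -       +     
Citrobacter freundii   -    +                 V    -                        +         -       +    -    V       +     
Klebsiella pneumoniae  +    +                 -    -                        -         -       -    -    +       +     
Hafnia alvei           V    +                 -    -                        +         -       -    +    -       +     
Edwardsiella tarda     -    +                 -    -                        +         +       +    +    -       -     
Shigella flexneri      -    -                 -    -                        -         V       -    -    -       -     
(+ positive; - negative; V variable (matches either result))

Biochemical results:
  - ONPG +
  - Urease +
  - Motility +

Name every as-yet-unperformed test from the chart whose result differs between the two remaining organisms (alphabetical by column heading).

H2S, ODC, VP

Motility +: excludes Klebsiella pneumoniae, Shigella flexneri — 8 left.
Urease +: excludes Salmonella enterica, Escherichia coli, Hafnia alvei, Edwardsiella tarda — 4 left.
ONPG +: excludes Proteus vulgaris, Proteus mirabilis — 2 left.
Two candidates remain: Citrobacter freundii and Enterobacter cloacae.
  VP: Citrobacter freundii -, Enterobacter cloacae + — discriminates.
  gas from glucose: + vs + — same for both, does not separate.
  ADH: V vs + — variable for at least one, does not separate.
  phenylalanine deaminase: - vs - — same for both, does not separate.
  Indole: - vs - — same for both, does not separate.
  H2S: Citrobacter freundii +, Enterobacter cloacae - — discriminates.
  ODC: Citrobacter freundii -, Enterobacter cloacae + — discriminates.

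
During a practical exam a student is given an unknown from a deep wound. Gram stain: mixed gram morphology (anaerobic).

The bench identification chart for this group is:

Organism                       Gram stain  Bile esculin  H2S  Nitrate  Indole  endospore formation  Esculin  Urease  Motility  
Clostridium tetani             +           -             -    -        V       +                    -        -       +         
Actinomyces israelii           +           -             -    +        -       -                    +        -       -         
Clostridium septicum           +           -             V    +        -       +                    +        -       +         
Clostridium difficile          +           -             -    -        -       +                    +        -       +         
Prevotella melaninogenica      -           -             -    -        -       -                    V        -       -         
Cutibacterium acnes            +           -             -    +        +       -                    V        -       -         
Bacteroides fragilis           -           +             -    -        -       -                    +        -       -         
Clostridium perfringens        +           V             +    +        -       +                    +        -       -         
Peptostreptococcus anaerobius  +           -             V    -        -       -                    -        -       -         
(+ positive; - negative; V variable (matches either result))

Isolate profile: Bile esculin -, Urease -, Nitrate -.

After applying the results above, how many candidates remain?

4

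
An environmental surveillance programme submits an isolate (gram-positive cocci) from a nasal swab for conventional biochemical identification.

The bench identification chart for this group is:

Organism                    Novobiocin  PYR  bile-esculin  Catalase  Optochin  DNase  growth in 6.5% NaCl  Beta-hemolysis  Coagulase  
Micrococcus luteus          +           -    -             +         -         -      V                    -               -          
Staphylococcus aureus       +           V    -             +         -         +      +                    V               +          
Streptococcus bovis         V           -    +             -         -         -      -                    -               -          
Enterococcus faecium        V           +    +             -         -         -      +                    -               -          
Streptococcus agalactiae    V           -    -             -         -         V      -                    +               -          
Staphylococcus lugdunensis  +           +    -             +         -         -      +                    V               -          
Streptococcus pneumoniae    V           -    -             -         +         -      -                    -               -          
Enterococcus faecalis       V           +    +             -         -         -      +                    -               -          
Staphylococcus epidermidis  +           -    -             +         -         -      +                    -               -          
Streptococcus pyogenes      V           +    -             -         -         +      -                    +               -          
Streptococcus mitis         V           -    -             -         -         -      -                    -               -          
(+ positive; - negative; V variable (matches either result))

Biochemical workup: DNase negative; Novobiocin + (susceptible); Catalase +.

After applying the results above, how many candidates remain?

3

Catalase +: excludes 7 organisms — 4 left.
DNase -: excludes Staphylococcus aureus — 3 left.
Novobiocin +: all 3 remaining candidates are consistent.
Still consistent: Micrococcus luteus, Staphylococcus epidermidis, Staphylococcus lugdunensis.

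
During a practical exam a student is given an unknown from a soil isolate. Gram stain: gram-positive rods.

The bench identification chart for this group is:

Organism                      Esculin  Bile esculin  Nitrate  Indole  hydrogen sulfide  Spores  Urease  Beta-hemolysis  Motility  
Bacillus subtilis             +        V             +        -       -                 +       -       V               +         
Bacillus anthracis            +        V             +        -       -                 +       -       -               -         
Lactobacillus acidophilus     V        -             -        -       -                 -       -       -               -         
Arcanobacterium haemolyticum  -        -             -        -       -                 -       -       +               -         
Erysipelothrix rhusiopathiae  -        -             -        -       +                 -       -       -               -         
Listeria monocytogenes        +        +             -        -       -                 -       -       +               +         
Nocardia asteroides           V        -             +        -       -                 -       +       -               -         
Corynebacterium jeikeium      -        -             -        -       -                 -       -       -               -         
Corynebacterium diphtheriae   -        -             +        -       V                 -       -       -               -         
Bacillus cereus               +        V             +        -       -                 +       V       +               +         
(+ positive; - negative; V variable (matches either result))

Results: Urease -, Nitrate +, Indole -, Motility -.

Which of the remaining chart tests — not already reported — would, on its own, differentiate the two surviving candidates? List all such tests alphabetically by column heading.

Nitrate +: excludes 5 organisms — 5 left.
Motility -: excludes Bacillus subtilis, Bacillus cereus — 3 left.
Indole -: all 3 remaining candidates are consistent.
Urease -: excludes Nocardia asteroides — 2 left.
Two candidates remain: Bacillus anthracis and Corynebacterium diphtheriae.
  Esculin: Bacillus anthracis +, Corynebacterium diphtheriae - — discriminates.
  Bile esculin: V vs - — variable for at least one, does not separate.
  hydrogen sulfide: - vs V — variable for at least one, does not separate.
  Spores: Bacillus anthracis +, Corynebacterium diphtheriae - — discriminates.
  Beta-hemolysis: - vs - — same for both, does not separate.

Esculin, Spores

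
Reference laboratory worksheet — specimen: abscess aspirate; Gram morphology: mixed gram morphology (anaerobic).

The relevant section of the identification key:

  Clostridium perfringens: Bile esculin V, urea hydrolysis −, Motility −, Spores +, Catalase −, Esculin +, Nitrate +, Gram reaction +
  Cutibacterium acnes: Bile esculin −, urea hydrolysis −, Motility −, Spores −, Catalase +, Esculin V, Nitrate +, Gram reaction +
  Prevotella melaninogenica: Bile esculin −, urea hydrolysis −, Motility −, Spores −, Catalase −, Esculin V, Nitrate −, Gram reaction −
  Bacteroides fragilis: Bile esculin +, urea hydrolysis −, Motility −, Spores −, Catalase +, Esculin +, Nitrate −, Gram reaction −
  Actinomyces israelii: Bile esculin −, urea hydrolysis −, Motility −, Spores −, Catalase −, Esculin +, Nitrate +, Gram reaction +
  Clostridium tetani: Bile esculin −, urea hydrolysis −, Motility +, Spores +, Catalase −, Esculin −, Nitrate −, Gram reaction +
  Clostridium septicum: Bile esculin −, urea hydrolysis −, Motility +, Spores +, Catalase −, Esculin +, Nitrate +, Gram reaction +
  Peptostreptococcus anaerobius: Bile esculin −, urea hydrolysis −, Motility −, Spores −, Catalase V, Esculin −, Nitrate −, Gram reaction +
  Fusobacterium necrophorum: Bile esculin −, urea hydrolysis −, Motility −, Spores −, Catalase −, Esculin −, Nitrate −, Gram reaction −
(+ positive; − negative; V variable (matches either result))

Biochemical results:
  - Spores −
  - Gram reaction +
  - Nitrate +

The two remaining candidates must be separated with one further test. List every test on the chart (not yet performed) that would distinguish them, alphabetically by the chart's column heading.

Spores −: excludes Clostridium perfringens, Clostridium tetani, Clostridium septicum — 6 left.
Gram reaction +: excludes Prevotella melaninogenica, Bacteroides fragilis, Fusobacterium necrophorum — 3 left.
Nitrate +: excludes Peptostreptococcus anaerobius — 2 left.
Two candidates remain: Actinomyces israelii and Cutibacterium acnes.
  Bile esculin: − vs − — same for both, does not separate.
  urea hydrolysis: − vs − — same for both, does not separate.
  Motility: − vs − — same for both, does not separate.
  Catalase: Actinomyces israelii −, Cutibacterium acnes + — discriminates.
  Esculin: + vs V — variable for at least one, does not separate.

Catalase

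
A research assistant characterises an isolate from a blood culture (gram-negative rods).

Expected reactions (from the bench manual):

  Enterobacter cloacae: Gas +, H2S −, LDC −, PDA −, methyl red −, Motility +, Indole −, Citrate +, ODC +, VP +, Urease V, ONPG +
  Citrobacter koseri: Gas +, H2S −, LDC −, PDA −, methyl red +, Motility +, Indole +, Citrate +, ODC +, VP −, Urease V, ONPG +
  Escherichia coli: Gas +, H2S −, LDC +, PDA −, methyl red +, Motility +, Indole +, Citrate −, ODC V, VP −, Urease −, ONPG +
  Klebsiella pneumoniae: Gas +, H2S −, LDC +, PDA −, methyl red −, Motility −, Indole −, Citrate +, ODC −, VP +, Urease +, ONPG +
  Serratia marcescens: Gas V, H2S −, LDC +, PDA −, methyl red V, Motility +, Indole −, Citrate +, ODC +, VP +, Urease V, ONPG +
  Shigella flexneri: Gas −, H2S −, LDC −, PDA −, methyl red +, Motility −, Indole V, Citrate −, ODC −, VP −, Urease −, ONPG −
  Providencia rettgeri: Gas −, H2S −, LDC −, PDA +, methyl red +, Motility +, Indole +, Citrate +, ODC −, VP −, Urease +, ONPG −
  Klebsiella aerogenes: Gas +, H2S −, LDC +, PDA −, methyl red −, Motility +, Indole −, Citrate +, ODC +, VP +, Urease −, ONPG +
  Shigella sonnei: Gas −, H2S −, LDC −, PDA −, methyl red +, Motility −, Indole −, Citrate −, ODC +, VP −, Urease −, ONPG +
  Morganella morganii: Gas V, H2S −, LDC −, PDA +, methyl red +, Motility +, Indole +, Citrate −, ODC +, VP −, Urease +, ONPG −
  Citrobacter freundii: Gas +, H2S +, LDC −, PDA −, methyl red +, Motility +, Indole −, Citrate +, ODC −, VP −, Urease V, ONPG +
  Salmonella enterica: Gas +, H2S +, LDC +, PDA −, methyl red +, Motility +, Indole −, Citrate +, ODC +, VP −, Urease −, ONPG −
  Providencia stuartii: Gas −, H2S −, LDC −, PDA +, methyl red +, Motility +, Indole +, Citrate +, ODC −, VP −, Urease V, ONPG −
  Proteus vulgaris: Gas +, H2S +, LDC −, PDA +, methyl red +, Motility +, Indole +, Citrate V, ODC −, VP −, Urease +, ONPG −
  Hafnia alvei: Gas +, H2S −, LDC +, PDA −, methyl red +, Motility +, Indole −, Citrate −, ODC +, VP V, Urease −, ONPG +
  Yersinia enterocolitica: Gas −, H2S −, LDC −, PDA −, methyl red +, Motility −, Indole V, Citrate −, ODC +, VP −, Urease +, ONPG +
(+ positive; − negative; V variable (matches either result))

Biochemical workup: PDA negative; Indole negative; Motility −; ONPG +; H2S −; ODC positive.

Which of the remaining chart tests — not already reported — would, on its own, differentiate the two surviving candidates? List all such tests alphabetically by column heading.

Urease

H2S −: excludes Citrobacter freundii, Salmonella enterica, Proteus vulgaris — 13 left.
Motility −: excludes 9 organisms — 4 left.
Indole −: all 4 remaining candidates are consistent.
ONPG +: excludes Shigella flexneri — 3 left.
PDA −: all 3 remaining candidates are consistent.
ODC +: excludes Klebsiella pneumoniae — 2 left.
Two candidates remain: Shigella sonnei and Yersinia enterocolitica.
  Gas: − vs − — same for both, does not separate.
  LDC: − vs − — same for both, does not separate.
  methyl red: + vs + — same for both, does not separate.
  Citrate: − vs − — same for both, does not separate.
  VP: − vs − — same for both, does not separate.
  Urease: Shigella sonnei −, Yersinia enterocolitica + — discriminates.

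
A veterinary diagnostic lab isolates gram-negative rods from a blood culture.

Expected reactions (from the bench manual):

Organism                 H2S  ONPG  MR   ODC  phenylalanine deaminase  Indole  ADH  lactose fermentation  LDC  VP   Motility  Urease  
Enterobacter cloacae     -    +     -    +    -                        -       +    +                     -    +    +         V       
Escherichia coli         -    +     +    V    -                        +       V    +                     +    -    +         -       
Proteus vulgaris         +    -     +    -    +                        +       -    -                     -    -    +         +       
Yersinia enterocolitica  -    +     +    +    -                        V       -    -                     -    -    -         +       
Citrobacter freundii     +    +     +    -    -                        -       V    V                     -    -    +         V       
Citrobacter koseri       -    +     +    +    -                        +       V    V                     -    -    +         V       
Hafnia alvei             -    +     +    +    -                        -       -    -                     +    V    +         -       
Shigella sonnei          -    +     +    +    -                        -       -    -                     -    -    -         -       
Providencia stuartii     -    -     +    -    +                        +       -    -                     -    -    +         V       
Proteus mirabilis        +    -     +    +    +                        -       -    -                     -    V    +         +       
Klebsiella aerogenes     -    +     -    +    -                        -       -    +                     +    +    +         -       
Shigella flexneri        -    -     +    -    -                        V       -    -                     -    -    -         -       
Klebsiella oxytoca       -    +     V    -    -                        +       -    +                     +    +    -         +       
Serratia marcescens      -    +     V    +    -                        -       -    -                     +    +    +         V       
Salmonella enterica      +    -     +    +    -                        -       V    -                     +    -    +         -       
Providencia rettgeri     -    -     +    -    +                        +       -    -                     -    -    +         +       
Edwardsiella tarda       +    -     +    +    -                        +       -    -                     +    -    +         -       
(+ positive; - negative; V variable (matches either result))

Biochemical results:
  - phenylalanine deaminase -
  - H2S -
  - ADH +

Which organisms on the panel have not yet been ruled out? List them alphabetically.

phenylalanine deaminase -: excludes Proteus vulgaris, Providencia stuartii, Proteus mirabilis, Providencia rettgeri — 13 left.
ADH +: excludes 8 organisms — 5 left.
H2S -: excludes Citrobacter freundii, Salmonella enterica — 3 left.

Citrobacter koseri, Enterobacter cloacae, Escherichia coli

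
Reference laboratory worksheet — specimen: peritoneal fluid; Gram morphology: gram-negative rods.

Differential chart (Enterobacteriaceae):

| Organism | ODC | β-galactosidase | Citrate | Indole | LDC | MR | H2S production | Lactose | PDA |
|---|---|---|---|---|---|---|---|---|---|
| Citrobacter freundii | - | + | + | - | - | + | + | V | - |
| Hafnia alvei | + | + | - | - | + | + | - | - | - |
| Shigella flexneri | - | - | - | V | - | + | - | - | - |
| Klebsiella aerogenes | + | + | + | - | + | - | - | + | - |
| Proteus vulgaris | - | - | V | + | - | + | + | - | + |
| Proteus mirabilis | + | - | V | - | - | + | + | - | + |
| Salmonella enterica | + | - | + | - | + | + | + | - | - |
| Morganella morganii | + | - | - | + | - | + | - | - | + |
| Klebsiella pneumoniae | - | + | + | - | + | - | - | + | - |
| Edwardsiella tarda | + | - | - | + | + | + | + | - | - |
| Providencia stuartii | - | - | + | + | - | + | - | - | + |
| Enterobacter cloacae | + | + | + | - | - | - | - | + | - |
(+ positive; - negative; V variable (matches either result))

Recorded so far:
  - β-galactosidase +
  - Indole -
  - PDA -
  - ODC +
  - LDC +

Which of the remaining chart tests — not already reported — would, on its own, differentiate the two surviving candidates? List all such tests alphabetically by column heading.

LDC +: excludes 7 organisms — 5 left.
Indole -: excludes Edwardsiella tarda — 4 left.
PDA -: all 4 remaining candidates are consistent.
ODC +: excludes Klebsiella pneumoniae — 3 left.
β-galactosidase +: excludes Salmonella enterica — 2 left.
Two candidates remain: Hafnia alvei and Klebsiella aerogenes.
  Citrate: Hafnia alvei -, Klebsiella aerogenes + — discriminates.
  MR: Hafnia alvei +, Klebsiella aerogenes - — discriminates.
  H2S production: - vs - — same for both, does not separate.
  Lactose: Hafnia alvei -, Klebsiella aerogenes + — discriminates.

Citrate, Lactose, MR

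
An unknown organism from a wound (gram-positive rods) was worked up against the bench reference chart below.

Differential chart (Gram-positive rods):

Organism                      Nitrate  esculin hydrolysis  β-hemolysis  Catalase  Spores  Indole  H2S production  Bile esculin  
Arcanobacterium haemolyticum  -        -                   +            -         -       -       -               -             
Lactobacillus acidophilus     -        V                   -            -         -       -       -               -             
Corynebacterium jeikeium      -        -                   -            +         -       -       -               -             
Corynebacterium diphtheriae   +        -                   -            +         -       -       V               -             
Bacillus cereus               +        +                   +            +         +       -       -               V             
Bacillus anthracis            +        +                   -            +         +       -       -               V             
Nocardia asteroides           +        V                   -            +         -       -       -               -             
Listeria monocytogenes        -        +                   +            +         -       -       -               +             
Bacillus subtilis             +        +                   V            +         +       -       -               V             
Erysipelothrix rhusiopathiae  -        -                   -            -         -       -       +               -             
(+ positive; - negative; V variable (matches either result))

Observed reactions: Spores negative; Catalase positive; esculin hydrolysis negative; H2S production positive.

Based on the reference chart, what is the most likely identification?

Corynebacterium diphtheriae

Spores -: excludes Bacillus cereus, Bacillus anthracis, Bacillus subtilis — 7 left.
esculin hydrolysis -: excludes Listeria monocytogenes — 6 left.
H2S production +: excludes Arcanobacterium haemolyticum, Lactobacillus acidophilus, Corynebacterium jeikeium, Nocardia asteroides — 2 left.
Catalase +: excludes Erysipelothrix rhusiopathiae — 1 left.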